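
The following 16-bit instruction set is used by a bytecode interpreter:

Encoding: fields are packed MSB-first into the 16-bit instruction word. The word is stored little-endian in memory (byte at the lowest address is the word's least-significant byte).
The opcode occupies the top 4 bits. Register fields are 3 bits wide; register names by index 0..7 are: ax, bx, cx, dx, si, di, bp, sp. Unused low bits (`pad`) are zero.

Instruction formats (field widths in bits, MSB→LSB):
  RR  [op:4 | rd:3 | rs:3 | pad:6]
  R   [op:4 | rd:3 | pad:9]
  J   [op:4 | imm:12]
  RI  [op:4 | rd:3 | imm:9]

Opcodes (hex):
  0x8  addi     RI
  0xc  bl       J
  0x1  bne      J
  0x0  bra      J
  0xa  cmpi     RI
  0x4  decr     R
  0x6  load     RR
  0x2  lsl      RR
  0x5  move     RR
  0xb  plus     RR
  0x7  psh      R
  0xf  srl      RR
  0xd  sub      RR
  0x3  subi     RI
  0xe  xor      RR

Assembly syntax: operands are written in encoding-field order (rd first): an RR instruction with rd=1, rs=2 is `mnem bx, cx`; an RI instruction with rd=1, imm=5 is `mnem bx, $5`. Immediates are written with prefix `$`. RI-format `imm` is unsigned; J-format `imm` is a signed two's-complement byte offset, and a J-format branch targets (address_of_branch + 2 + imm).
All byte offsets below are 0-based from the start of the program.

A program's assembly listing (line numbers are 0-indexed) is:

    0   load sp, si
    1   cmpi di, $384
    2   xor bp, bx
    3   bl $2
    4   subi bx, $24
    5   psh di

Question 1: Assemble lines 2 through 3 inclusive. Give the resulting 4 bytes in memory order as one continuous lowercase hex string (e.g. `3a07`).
40ec02c0

line 2 (xor): pack op=0xe:4|rd=6:3|rs=1:3|pad=0:6 = 0xec40; little→ 40 ec
line 3 (bl): pack op=0xc:4|imm=2:12 = 0xc002; little→ 02 c0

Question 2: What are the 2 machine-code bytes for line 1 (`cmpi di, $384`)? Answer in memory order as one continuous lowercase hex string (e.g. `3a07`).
80ab

L1: cmpi op=0xa:4|rd=5:3|imm=384:9 ⇒ 0xab80 ⇒ little 80 ab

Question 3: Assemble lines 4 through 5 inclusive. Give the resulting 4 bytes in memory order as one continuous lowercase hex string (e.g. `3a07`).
1832007a

4. subi fields op=0x3:4|rd=1:3|imm=24:9 → word 3218h → 18 32
5. psh fields op=0x7:4|rd=5:3|pad=0:9 → word 7a00h → 00 7a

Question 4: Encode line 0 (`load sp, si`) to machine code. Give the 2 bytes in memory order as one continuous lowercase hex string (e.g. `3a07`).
006f

0. load fields op=0x6:4|rd=7:3|rs=4:3|pad=0:6 → word 6f00h → 00 6f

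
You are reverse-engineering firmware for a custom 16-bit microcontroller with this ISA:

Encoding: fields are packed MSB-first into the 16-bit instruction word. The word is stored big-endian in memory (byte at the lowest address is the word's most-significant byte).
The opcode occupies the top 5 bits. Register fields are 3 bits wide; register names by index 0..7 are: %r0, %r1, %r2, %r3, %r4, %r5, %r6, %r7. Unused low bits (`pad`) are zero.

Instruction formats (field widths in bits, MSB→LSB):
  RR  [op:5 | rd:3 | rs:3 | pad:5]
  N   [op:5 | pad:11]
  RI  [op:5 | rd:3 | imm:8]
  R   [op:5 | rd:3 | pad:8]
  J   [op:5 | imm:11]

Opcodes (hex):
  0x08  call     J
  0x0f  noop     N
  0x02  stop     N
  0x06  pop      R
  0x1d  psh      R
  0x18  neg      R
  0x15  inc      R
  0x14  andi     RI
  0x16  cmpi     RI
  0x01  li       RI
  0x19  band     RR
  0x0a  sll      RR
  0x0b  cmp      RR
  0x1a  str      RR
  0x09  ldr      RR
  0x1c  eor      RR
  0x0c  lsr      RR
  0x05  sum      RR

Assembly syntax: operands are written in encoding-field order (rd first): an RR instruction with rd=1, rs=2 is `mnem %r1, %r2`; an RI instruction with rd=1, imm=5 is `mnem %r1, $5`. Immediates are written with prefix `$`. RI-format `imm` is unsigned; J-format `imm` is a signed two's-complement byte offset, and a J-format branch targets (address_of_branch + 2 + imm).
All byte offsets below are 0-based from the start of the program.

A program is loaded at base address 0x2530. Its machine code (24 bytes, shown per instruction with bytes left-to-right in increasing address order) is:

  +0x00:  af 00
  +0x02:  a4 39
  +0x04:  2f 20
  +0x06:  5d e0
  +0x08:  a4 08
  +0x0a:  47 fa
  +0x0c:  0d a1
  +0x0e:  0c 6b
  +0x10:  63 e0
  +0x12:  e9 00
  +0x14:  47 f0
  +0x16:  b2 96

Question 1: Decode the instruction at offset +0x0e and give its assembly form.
@+0e  big-endian(0c 6b) = 0x0c6b
  top 5b → 0x1 → li [RI]
  rd: (w>>8)&0x7=0x4 → %r4
  imm: (w>>0)&0xff=0x6b → $107

li %r4, $107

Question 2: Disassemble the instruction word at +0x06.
[06] 5d e0 → 0x5de0
  opcode bits[15:11]=0xb: cmp/RR
  rd@[10:8]=0x5 ⇒ %r5
  rs@[7:5]=0x7 ⇒ %r7

cmp %r5, %r7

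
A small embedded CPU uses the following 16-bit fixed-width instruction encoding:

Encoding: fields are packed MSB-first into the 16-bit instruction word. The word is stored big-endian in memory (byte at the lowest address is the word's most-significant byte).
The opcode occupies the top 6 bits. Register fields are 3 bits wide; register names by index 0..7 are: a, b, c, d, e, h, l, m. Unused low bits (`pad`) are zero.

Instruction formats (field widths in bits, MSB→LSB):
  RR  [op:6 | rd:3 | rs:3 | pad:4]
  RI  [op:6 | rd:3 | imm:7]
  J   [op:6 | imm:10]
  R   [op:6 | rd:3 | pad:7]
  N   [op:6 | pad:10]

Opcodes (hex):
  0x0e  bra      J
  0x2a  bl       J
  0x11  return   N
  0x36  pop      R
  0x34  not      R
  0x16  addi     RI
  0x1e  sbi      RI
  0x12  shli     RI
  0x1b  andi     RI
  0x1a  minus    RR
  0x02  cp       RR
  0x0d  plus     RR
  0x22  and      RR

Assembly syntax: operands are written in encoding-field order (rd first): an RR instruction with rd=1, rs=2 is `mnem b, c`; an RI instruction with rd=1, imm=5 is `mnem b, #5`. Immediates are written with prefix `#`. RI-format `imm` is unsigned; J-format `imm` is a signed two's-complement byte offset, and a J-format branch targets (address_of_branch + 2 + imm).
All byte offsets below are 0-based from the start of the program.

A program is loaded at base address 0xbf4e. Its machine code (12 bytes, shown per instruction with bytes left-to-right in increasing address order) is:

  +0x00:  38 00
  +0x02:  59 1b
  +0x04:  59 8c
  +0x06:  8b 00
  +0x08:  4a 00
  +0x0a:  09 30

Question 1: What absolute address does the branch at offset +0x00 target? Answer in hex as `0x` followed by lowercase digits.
0xbf50

[00] 38 00 → 0x3800
  opcode bits[15:10]=0xe: bra/J
  [9:0] imm=0 = #0
  target = base 0xbf4e + off 0x00 + 2 + imm 0 = 0xbf50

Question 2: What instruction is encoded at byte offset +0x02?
@+02  big-endian(59 1b) = 0x591b
  top 6b → 0x16 → addi [RI]
  rd@[9:7]=0x2 ⇒ c
  imm@[6:0]=0x1b ⇒ #27

addi c, #27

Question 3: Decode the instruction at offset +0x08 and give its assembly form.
@+08  big-endian(4a 00) = 0x4a00
  op=0x4a00>>10=0x12 ⇒ shli (RI)
  rd@[9:7]=0x4 ⇒ e
  imm@[6:0]=0x0 ⇒ #0

shli e, #0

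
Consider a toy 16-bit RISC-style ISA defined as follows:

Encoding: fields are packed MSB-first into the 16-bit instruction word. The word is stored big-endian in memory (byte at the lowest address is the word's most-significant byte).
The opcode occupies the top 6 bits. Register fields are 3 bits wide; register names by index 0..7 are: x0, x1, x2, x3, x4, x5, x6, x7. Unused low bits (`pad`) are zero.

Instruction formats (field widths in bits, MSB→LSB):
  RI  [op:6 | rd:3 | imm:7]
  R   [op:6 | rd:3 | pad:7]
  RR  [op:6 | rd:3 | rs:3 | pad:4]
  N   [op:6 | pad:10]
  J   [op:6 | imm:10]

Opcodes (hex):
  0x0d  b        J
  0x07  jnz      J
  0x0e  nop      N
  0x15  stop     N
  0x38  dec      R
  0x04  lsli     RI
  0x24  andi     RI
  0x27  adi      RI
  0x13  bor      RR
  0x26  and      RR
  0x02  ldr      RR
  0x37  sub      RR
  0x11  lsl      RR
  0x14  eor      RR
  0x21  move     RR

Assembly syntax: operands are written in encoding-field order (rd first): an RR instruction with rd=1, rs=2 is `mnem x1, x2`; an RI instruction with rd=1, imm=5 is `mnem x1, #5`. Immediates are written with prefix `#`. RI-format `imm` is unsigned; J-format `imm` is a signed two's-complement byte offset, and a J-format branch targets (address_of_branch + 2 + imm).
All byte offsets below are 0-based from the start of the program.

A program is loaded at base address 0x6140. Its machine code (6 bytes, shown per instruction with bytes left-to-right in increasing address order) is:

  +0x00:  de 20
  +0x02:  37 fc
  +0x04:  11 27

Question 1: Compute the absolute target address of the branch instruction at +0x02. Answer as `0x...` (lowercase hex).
0x6140

off 0x02: read 37 fc as big → 0x37fc
  opcode bits[15:10]=0xd: b/J
  imm: (w>>0)&0x3ff=0x3fc (s10→-4) → #-4
  target = base 0x6140 + off 0x02 + 2 + imm -4 = 0x6140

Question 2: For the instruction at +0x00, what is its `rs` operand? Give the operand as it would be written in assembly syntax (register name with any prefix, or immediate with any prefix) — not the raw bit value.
x2

off 0x00: read de 20 as big → 0xde20
  top 6b → 0x37 → sub [RR]
  [9:7] rd=4 = x4
  [6:4] rs=2 = x2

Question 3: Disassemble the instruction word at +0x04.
@+04  big-endian(11 27) = 0x1127
  op=0x1127>>10=0x4 ⇒ lsli (RI)
  rd: (w>>7)&0x7=0x2 → x2
  imm: (w>>0)&0x7f=0x27 → #39

lsli x2, #39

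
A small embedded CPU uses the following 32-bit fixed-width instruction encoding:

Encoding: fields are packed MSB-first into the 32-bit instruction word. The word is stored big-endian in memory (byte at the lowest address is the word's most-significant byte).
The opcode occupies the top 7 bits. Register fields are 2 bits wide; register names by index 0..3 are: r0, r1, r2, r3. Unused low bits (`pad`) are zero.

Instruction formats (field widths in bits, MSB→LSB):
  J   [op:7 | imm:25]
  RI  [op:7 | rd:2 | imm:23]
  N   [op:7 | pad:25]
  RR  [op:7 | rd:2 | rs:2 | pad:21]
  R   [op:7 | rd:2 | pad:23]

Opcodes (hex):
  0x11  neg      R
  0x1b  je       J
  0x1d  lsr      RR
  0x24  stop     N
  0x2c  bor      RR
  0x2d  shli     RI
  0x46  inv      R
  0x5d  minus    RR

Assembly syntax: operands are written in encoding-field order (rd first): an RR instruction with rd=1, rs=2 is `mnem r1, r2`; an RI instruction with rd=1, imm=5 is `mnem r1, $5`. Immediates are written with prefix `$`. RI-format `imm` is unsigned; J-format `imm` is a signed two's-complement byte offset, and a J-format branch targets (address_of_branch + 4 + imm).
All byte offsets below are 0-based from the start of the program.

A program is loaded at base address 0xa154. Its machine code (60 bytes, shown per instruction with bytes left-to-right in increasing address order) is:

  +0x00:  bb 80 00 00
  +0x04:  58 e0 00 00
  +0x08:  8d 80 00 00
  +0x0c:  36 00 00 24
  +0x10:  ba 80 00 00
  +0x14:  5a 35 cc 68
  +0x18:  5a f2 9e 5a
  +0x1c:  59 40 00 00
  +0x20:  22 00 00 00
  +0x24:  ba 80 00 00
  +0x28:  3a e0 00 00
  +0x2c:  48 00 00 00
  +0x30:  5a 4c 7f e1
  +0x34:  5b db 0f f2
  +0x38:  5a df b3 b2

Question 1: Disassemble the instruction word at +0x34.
shli r3, $5967858

@+34  big-endian(5b db 0f f2) = 0x5bdb0ff2
  op=0x5bdb0ff2>>25=0x2d ⇒ shli (RI)
  rd@[24:23]=0x3 ⇒ r3
  imm@[22:0]=0x5b0ff2 ⇒ $5967858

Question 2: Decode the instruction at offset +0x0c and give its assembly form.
je $36

off 0x0c: read 36 00 00 24 as big → 0x36000024
  opcode bits[31:25]=0x1b: je/J
  imm@[24:0]=0x24 ⇒ $36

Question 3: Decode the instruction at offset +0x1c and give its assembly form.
[1c] 59 40 00 00 → 0x59400000
  opcode bits[31:25]=0x2c: bor/RR
  rd: (w>>23)&0x3=0x2 → r2
  rs: (w>>21)&0x3=0x2 → r2

bor r2, r2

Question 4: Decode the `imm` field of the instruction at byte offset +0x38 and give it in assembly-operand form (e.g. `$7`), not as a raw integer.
$6271922

+0x38: 5a df b3 b2 ⇒ word 0x5adfb3b2 (big)
  op=0x5adfb3b2>>25=0x2d ⇒ shli (RI)
  rd@[24:23]=0x1 ⇒ r1
  imm@[22:0]=0x5fb3b2 ⇒ $6271922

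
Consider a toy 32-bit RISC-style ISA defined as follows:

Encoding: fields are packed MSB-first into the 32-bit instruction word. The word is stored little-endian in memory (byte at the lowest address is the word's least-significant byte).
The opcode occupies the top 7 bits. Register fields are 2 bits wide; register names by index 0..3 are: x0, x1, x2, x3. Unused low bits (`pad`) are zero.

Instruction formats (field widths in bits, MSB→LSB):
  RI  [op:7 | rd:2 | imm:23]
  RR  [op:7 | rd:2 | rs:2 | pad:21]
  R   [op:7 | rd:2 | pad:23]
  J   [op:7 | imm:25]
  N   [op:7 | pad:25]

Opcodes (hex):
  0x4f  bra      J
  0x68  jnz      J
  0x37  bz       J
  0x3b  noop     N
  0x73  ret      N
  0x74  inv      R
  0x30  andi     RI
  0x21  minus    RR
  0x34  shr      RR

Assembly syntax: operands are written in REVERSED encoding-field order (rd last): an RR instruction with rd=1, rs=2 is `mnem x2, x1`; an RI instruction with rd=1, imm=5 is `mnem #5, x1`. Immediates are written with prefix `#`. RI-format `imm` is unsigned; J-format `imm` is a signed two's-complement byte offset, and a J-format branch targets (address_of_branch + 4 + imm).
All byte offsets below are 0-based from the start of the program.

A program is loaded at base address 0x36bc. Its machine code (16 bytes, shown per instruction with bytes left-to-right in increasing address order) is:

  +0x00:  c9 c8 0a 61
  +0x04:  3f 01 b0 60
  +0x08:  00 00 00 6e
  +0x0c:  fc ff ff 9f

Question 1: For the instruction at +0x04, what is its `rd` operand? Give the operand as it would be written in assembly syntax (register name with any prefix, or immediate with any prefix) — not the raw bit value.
off 0x04: read 3f 01 b0 60 as little → 0x60b0013f
  top 7b → 0x30 → andi [RI]
  rd: (w>>23)&0x3=0x1 → x1
  imm: (w>>0)&0x7fffff=0x30013f → #3146047

x1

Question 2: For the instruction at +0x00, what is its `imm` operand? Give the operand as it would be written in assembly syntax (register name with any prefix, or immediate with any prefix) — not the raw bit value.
off 0x00: read c9 c8 0a 61 as little → 0x610ac8c9
  opcode bits[31:25]=0x30: andi/RI
  rd: (w>>23)&0x3=0x2 → x2
  imm: (w>>0)&0x7fffff=0xac8c9 → #706761

#706761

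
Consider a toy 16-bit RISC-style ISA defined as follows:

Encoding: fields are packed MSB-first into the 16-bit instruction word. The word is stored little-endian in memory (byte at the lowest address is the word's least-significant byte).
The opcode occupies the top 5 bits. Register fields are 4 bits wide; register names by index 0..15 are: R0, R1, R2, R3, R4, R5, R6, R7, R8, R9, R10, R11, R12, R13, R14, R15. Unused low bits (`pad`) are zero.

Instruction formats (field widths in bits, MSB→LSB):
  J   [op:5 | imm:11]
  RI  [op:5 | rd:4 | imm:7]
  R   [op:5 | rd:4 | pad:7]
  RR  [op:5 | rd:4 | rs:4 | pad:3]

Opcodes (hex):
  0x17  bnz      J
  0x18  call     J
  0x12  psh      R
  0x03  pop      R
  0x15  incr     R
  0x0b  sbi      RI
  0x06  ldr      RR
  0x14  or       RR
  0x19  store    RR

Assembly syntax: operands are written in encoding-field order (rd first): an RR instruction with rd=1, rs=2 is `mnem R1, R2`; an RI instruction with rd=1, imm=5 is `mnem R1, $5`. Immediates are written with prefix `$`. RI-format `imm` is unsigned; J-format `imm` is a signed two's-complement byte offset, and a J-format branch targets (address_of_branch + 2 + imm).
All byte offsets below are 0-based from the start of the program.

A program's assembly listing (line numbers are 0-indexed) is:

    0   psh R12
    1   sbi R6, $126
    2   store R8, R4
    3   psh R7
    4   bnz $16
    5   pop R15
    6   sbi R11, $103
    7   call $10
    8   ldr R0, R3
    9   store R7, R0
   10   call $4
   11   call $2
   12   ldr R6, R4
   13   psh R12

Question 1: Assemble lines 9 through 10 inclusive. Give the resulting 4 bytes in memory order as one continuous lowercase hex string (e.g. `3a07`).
80cb04c0

9. store fields op=0x19:5|rd=7:4|rs=0:4|pad=0:3 → word cb80h → 80 cb
10. call fields op=0x18:5|imm=4:11 → word c004h → 04 c0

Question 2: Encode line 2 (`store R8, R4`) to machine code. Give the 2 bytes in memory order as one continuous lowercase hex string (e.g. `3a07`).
20cc

2. store fields op=0x19:5|rd=8:4|rs=4:4|pad=0:3 → word cc20h → 20 cc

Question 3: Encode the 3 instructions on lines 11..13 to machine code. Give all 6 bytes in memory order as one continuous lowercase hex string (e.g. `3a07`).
line 11 (call): pack op=0x18:5|imm=2:11 = 0xc002; little→ 02 c0
line 12 (ldr): pack op=0x6:5|rd=6:4|rs=4:4|pad=0:3 = 0x3320; little→ 20 33
line 13 (psh): pack op=0x12:5|rd=12:4|pad=0:7 = 0x9600; little→ 00 96

02c020330096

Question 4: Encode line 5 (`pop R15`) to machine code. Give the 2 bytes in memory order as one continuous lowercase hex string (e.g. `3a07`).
801f

L5: pop op=0x3:5|rd=15:4|pad=0:7 ⇒ 0x1f80 ⇒ little 80 1f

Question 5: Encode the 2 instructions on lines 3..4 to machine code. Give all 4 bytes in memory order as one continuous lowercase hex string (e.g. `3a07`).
809310b8

3. psh fields op=0x12:5|rd=7:4|pad=0:7 → word 9380h → 80 93
4. bnz fields op=0x17:5|imm=16:11 → word b810h → 10 b8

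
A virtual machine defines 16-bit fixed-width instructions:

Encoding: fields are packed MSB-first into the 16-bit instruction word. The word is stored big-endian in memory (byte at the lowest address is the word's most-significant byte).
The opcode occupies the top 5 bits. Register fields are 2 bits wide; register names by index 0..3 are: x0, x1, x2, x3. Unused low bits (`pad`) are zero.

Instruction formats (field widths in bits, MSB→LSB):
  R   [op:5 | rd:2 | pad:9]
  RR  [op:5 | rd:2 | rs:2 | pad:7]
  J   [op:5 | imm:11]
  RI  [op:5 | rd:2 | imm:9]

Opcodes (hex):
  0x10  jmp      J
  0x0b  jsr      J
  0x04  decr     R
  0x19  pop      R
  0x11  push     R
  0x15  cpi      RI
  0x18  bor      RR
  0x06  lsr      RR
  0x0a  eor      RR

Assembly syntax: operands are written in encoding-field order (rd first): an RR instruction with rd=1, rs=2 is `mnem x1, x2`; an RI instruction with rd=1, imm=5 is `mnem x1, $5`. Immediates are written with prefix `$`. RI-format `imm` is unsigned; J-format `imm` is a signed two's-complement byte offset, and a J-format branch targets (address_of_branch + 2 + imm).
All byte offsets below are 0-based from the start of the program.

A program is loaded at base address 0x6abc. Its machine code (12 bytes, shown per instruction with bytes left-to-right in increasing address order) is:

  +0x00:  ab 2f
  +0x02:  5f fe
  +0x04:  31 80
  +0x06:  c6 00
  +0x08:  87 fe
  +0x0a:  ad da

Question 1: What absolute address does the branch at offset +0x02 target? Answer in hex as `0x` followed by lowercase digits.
off 0x02: read 5f fe as big → 0x5ffe
  op=0x5ffe>>11=0xb ⇒ jsr (J)
  [10:0] imm=2046 (s11→-2) = $-2
  target = base 0x6abc + off 0x02 + 2 + imm -2 = 0x6abe

0x6abe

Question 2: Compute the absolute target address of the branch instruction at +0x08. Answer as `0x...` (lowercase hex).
0x6ac4

+0x08: 87 fe ⇒ word 0x87fe (big)
  top 5b → 0x10 → jmp [J]
  imm: (w>>0)&0x7ff=0x7fe (s11→-2) → $-2
  target = base 0x6abc + off 0x08 + 2 + imm -2 = 0x6ac4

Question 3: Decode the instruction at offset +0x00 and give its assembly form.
@+00  big-endian(ab 2f) = 0xab2f
  opcode bits[15:11]=0x15: cpi/RI
  [10:9] rd=1 = x1
  [8:0] imm=303 = $303

cpi x1, $303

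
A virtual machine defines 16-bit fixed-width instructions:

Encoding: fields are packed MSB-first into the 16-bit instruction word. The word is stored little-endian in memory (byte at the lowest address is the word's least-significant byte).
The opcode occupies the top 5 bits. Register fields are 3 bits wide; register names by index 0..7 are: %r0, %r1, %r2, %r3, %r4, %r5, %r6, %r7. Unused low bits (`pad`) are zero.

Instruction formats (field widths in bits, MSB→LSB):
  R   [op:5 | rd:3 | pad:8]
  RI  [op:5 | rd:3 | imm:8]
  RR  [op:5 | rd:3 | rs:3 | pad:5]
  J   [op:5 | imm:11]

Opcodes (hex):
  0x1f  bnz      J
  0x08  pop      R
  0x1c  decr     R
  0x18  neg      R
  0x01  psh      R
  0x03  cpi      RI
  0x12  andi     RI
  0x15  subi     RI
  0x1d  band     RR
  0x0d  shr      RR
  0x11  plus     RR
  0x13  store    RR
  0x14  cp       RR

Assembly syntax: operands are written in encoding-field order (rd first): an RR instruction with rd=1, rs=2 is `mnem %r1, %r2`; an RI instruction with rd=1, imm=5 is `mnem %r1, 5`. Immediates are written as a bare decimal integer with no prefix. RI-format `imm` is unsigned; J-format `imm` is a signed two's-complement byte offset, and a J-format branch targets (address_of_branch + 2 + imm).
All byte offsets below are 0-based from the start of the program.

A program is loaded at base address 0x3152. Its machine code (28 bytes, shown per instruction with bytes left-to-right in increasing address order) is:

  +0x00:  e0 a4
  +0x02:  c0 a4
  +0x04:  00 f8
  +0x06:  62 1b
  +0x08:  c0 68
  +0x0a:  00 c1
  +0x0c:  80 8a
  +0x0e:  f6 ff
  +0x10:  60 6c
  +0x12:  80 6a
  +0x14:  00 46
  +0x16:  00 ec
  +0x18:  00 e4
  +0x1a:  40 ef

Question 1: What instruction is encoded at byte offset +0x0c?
+0x0c: 80 8a ⇒ word 0x8a80 (little)
  op=0x8a80>>11=0x11 ⇒ plus (RR)
  rd: (w>>8)&0x7=0x2 → %r2
  rs: (w>>5)&0x7=0x4 → %r4

plus %r2, %r4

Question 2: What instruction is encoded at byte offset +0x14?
pop %r6

+0x14: 00 46 ⇒ word 0x4600 (little)
  top 5b → 0x8 → pop [R]
  [10:8] rd=6 = %r6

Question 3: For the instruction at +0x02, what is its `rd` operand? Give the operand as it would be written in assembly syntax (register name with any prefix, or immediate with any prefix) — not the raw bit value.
[02] c0 a4 → 0xa4c0
  top 5b → 0x14 → cp [RR]
  [10:8] rd=4 = %r4
  [7:5] rs=6 = %r6

%r4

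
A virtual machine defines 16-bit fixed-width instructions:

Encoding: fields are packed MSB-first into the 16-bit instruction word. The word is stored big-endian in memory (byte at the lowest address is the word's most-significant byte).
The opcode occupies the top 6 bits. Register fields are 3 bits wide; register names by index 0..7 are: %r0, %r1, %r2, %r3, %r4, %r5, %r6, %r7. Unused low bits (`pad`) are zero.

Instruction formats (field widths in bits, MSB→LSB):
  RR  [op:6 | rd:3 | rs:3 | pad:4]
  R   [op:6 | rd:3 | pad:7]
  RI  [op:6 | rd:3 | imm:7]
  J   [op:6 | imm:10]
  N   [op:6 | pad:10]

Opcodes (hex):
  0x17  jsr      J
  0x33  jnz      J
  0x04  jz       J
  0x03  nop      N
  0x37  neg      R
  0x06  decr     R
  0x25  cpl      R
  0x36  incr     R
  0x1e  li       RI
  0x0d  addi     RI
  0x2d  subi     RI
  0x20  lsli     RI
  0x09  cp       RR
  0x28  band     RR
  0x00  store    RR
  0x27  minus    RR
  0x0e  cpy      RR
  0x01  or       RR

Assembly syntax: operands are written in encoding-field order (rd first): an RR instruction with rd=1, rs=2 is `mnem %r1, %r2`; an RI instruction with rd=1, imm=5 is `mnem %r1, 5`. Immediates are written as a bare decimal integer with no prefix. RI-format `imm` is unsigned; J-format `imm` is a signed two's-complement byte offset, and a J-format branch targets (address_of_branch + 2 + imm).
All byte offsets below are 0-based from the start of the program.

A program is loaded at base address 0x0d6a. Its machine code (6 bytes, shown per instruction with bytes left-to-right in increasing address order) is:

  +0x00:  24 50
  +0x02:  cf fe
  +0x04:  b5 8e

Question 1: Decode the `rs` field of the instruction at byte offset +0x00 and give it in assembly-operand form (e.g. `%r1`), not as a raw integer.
off 0x00: read 24 50 as big → 0x2450
  top 6b → 0x9 → cp [RR]
  rd@[9:7]=0x0 ⇒ %r0
  rs@[6:4]=0x5 ⇒ %r5

%r5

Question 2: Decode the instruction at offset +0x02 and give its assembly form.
off 0x02: read cf fe as big → 0xcffe
  op=0xcffe>>10=0x33 ⇒ jnz (J)
  [9:0] imm=1022 (s10→-2) = -2

jnz -2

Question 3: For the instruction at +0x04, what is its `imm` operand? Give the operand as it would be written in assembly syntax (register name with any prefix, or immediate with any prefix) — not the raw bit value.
14

off 0x04: read b5 8e as big → 0xb58e
  opcode bits[15:10]=0x2d: subi/RI
  [9:7] rd=3 = %r3
  [6:0] imm=14 = 14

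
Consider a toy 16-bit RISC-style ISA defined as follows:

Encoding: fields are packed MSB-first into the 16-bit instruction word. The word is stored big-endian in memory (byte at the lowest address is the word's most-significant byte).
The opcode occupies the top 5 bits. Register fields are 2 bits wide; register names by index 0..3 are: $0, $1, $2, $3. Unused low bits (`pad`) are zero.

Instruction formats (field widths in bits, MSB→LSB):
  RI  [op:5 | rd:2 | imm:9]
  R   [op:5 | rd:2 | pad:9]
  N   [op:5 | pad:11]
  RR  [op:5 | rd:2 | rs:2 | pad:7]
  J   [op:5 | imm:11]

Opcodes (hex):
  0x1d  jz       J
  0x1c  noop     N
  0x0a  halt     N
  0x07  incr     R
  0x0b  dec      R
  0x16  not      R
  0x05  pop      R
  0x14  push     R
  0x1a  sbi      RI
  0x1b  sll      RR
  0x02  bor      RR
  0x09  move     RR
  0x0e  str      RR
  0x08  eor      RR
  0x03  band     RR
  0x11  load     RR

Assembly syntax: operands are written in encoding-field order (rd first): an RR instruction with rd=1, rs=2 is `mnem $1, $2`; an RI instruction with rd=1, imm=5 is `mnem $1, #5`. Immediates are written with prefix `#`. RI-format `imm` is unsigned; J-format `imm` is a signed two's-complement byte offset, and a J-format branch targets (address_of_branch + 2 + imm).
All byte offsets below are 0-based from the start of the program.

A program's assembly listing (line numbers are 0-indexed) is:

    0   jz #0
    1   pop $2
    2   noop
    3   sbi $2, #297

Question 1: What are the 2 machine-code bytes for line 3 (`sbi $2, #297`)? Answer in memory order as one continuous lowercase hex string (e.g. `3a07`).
d529

L3: sbi op=0x1a:5|rd=2:2|imm=297:9 ⇒ 0xd529 ⇒ big d5 29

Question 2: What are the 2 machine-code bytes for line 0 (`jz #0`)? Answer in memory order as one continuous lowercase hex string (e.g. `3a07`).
line 0 (jz): pack op=0x1d:5|imm=0:11 = 0xe800; big→ e8 00

e800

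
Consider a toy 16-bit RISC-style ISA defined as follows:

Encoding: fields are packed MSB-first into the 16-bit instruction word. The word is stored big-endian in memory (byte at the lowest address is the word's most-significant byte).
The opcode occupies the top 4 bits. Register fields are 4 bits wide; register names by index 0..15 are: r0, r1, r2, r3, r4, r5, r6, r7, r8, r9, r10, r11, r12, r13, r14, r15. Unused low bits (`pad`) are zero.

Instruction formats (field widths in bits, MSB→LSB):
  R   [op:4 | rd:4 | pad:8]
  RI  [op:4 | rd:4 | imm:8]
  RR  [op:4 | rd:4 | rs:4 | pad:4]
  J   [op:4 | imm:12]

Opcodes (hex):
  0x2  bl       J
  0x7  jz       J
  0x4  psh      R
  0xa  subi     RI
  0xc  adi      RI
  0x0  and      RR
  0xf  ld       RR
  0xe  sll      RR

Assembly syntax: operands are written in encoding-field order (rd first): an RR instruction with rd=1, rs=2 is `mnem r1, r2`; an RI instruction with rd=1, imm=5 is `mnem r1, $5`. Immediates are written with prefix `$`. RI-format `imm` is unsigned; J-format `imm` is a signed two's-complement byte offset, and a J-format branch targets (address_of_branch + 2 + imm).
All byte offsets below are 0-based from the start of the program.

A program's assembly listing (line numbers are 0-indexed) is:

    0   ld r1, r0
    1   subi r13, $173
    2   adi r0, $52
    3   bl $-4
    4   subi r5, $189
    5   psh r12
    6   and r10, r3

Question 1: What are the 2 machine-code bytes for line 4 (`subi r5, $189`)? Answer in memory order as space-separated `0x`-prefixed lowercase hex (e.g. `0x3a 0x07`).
0xa5 0xbd

L4: subi op=0xa:4|rd=5:4|imm=189:8 ⇒ 0xa5bd ⇒ big a5 bd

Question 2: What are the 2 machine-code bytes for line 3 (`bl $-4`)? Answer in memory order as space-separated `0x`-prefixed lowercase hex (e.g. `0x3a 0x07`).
3. bl fields op=0x2:4|imm=-4:12 → word 2ffch → 2f fc

0x2f 0xfc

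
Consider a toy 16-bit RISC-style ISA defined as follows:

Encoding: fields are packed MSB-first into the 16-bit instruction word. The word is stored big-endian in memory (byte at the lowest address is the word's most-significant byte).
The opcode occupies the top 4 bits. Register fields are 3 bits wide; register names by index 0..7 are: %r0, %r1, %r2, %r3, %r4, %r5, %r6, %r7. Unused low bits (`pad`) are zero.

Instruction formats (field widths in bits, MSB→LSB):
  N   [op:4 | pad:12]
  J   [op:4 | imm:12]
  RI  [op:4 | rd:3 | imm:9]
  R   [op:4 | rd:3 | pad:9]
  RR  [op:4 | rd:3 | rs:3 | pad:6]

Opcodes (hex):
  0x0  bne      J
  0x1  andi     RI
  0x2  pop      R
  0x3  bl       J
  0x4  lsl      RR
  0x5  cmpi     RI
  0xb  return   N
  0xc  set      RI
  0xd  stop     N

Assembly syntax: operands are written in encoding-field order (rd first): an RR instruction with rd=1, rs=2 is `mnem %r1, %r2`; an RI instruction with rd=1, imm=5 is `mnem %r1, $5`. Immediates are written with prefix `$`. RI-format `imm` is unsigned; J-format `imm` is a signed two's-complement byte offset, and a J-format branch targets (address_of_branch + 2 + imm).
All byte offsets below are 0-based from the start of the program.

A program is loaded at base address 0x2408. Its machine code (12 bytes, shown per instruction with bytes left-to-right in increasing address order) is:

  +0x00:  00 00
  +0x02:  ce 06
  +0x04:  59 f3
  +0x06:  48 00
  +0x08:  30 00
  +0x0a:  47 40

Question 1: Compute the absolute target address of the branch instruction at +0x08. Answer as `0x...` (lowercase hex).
0x2412

off 0x08: read 30 00 as big → 0x3000
  op=0x3000>>12=0x3 ⇒ bl (J)
  imm@[11:0]=0x0 ⇒ $0
  target = base 0x2408 + off 0x08 + 2 + imm 0 = 0x2412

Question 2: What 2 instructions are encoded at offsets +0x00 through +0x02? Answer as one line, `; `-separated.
bne $0; set %r7, $6

@+00  big-endian(00 00) = 0x0000
  top 4b → 0x0 → bne [J]
  [11:0] imm=0 = $0
@+02  big-endian(ce 06) = 0xce06
  top 4b → 0xc → set [RI]
  [11:9] rd=7 = %r7
  [8:0] imm=6 = $6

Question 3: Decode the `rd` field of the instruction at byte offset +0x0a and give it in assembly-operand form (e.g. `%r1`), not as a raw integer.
off 0x0a: read 47 40 as big → 0x4740
  top 4b → 0x4 → lsl [RR]
  [11:9] rd=3 = %r3
  [8:6] rs=5 = %r5

%r3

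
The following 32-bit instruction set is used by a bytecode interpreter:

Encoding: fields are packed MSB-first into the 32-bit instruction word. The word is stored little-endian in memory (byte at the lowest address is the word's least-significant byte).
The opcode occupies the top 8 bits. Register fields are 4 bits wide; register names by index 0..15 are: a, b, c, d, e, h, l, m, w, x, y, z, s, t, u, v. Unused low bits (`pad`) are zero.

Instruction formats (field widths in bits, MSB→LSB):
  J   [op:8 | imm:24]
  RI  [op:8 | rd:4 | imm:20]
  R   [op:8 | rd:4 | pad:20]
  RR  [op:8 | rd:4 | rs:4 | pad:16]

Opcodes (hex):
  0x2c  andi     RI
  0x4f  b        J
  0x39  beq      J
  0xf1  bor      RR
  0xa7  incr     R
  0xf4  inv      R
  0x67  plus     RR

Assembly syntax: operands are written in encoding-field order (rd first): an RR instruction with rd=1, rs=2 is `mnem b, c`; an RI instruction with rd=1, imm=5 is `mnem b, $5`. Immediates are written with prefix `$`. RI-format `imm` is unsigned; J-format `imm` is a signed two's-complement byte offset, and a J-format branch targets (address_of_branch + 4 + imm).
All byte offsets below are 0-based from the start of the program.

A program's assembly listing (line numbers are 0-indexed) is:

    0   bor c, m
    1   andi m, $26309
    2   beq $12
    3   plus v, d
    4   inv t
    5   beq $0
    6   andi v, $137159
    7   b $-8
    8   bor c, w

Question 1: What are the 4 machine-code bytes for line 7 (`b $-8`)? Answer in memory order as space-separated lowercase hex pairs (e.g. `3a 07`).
f8 ff ff 4f

L7: b op=0x4f:8|imm=-8:24 ⇒ 0x4ffffff8 ⇒ little f8 ff ff 4f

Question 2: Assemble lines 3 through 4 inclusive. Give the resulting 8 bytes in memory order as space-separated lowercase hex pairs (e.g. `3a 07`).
line 3 (plus): pack op=0x67:8|rd=15:4|rs=3:4|pad=0:16 = 0x67f30000; little→ 00 00 f3 67
line 4 (inv): pack op=0xf4:8|rd=13:4|pad=0:20 = 0xf4d00000; little→ 00 00 d0 f4

00 00 f3 67 00 00 d0 f4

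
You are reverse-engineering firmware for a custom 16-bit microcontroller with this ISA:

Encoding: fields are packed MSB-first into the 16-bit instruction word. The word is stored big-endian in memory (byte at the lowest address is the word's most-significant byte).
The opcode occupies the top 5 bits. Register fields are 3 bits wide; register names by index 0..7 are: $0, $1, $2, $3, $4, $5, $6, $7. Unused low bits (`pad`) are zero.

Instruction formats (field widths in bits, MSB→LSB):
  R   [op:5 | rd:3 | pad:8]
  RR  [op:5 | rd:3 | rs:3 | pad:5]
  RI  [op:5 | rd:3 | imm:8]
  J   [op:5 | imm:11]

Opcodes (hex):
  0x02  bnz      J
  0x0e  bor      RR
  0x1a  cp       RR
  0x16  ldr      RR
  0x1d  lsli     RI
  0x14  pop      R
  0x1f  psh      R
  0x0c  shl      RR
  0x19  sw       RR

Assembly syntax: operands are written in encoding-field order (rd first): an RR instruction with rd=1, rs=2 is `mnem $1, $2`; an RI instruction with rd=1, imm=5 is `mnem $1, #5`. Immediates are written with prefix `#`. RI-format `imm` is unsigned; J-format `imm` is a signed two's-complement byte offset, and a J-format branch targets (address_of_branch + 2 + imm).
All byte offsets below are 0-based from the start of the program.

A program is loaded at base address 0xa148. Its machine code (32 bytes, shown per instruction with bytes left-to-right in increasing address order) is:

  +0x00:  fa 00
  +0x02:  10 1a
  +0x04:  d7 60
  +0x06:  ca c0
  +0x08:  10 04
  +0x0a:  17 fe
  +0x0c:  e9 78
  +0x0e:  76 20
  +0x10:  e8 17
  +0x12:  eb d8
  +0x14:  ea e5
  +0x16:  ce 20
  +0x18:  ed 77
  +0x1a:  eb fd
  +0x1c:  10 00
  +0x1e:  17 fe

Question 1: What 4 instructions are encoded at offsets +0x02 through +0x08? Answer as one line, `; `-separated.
bnz #26; cp $7, $3; sw $2, $6; bnz #4

off 0x02: read 10 1a as big → 0x101a
  top 5b → 0x2 → bnz [J]
  [10:0] imm=26 = #26
off 0x04: read d7 60 as big → 0xd760
  top 5b → 0x1a → cp [RR]
  [10:8] rd=7 = $7
  [7:5] rs=3 = $3
off 0x06: read ca c0 as big → 0xcac0
  top 5b → 0x19 → sw [RR]
  [10:8] rd=2 = $2
  [7:5] rs=6 = $6
off 0x08: read 10 04 as big → 0x1004
  top 5b → 0x2 → bnz [J]
  [10:0] imm=4 = #4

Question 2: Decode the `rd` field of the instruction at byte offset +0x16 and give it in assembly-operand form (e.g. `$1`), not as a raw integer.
$6

off 0x16: read ce 20 as big → 0xce20
  top 5b → 0x19 → sw [RR]
  rd: (w>>8)&0x7=0x6 → $6
  rs: (w>>5)&0x7=0x1 → $1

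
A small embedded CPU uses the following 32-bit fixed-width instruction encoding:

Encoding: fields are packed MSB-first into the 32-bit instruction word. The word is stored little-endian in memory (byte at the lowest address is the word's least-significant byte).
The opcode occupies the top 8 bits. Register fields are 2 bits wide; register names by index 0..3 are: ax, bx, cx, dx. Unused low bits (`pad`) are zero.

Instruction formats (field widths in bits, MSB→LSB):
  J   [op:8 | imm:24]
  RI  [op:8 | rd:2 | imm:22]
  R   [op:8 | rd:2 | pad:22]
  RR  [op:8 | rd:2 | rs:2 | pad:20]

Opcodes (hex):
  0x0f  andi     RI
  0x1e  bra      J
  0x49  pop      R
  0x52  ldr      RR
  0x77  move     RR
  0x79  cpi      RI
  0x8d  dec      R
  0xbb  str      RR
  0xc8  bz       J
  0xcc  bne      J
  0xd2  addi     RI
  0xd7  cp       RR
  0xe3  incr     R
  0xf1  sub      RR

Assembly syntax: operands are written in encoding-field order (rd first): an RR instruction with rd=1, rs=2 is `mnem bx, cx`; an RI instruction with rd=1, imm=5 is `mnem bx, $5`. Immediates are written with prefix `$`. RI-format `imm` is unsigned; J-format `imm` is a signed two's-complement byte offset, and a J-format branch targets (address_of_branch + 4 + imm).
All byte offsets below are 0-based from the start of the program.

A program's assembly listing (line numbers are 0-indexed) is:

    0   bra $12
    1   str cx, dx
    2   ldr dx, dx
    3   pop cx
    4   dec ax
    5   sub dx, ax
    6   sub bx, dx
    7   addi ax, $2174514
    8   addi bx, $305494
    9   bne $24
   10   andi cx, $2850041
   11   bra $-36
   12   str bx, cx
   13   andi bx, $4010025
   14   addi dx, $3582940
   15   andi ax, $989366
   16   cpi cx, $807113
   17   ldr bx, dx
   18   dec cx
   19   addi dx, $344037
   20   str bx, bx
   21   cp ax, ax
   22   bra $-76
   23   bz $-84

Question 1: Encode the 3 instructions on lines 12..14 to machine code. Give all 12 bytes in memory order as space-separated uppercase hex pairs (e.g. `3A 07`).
12. str fields op=0xbb:8|rd=1:2|rs=2:2|pad=0:20 → word bb600000h → 00 00 60 bb
13. andi fields op=0xf:8|rd=1:2|imm=4010025:22 → word 0f7d3029h → 29 30 7d 0f
14. addi fields op=0xd2:8|rd=3:2|imm=3582940:22 → word d2f6abdch → dc ab f6 d2

00 00 60 BB 29 30 7D 0F DC AB F6 D2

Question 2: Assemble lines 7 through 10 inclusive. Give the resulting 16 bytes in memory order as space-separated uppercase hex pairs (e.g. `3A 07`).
32 2E 21 D2 56 A9 44 D2 18 00 00 CC F9 7C AB 0F

7. addi fields op=0xd2:8|rd=0:2|imm=2174514:22 → word d2212e32h → 32 2e 21 d2
8. addi fields op=0xd2:8|rd=1:2|imm=305494:22 → word d244a956h → 56 a9 44 d2
9. bne fields op=0xcc:8|imm=24:24 → word cc000018h → 18 00 00 cc
10. andi fields op=0xf:8|rd=2:2|imm=2850041:22 → word 0fab7cf9h → f9 7c ab 0f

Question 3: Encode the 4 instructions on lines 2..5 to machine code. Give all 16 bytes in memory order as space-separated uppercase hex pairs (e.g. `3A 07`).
2. ldr fields op=0x52:8|rd=3:2|rs=3:2|pad=0:20 → word 52f00000h → 00 00 f0 52
3. pop fields op=0x49:8|rd=2:2|pad=0:22 → word 49800000h → 00 00 80 49
4. dec fields op=0x8d:8|rd=0:2|pad=0:22 → word 8d000000h → 00 00 00 8d
5. sub fields op=0xf1:8|rd=3:2|rs=0:2|pad=0:20 → word f1c00000h → 00 00 c0 f1

00 00 F0 52 00 00 80 49 00 00 00 8D 00 00 C0 F1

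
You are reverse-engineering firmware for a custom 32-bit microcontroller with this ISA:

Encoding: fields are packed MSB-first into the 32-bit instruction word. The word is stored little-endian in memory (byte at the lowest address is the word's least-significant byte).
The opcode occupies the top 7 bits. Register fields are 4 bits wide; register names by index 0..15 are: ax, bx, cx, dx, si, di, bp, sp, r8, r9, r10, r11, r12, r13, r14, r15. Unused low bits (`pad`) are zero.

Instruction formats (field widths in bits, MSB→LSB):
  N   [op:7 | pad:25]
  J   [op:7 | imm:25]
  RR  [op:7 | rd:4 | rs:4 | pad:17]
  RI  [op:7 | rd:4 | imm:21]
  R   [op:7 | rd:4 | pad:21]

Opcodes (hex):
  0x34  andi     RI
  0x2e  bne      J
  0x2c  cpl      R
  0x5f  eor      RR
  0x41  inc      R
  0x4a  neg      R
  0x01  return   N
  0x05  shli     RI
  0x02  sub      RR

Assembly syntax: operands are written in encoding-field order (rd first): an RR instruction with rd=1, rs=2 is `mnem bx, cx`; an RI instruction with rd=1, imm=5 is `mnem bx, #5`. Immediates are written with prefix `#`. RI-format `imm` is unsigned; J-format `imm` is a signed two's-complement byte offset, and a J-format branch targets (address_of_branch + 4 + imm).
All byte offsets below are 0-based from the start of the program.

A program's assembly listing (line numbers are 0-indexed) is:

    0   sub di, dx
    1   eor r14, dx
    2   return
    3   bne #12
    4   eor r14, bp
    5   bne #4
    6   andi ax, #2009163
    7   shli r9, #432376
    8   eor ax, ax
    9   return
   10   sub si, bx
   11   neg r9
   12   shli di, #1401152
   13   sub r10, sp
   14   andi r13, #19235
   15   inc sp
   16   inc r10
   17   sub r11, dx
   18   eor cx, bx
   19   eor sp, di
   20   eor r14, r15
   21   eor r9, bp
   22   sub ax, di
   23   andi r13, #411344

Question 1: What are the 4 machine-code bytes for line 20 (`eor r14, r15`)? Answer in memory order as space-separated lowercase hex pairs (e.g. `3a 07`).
line 20 (eor): pack op=0x5f:7|rd=14:4|rs=15:4|pad=0:17 = 0xbfde0000; little→ 00 00 de bf

00 00 de bf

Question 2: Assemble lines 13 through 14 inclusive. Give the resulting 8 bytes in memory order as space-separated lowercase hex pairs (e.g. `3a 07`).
00 00 4e 05 23 4b a0 69

L13: sub op=0x2:7|rd=10:4|rs=7:4|pad=0:17 ⇒ 0x054e0000 ⇒ little 00 00 4e 05
L14: andi op=0x34:7|rd=13:4|imm=19235:21 ⇒ 0x69a04b23 ⇒ little 23 4b a0 69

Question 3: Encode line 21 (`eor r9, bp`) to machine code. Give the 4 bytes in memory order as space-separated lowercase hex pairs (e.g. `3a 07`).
21. eor fields op=0x5f:7|rd=9:4|rs=6:4|pad=0:17 → word bf2c0000h → 00 00 2c bf

00 00 2c bf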